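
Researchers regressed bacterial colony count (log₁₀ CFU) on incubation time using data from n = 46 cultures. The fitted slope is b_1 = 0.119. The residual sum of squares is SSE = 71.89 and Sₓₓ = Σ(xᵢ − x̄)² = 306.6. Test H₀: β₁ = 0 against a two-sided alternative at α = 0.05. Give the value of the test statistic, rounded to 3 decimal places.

t = 1.630

MSE = SSE/(n − 2) = 71.89/44 = 1.63386.
SE(b_1) = √(MSE/Sₓₓ) = √(1.63386/306.6) = 0.0729998.
t = 0.119 / 0.0729998 = 1.630.
df = n − 2 = 44.
Two-sided p ≈ 0.1102, which is ≥ 0.05, so fail to reject H₀.
The data do not give significant evidence of an association between incubation time and bacterial colony count.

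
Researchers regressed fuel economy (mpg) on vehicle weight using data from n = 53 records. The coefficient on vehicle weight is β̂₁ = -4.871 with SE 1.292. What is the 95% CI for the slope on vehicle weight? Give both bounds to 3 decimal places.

df = n − 2 = 53 − 2 = 51.
t* = t_{0.025, 51} = 2.007584.
Margin = t* × SE = 2.007584 × 1.292 = 2.59380.
CI: -4.871 ± 2.59380 → (-7.465, -2.277).
With 95% confidence, each one-unit increase in vehicle weight is associated with a change of between -7.465 and -2.277 mpg in fuel economy.

(-7.465, -2.277)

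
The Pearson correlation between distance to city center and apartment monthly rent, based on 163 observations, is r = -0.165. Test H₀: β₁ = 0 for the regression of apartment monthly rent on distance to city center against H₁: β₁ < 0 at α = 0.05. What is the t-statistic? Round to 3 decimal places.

t = r·√(n − 2)/√(1 − r²) = -0.165·√161/√0.972775 = -2.123.
df = n − 2 = 161.
One-sided p ≈ 0.0177, which is < 0.05, so reject H₀.
There is evidence of a linear association between distance to city center and apartment monthly rent.

t = -2.123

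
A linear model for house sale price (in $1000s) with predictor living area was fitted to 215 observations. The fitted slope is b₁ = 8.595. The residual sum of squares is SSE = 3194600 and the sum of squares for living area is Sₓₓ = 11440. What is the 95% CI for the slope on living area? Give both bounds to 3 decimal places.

(6.338, 10.852)

MSE = SSE/(n − 2) = 3194600/213 = 14998.1.
SE(b₁) = √(MSE/Sₓₓ) = √(14998.1/11440) = 1.145.
df = n − 2 = 213.
t* = t_{0.025, 213} = 1.971164.
Margin = t* × SE = 1.971164 × 1.145 = 2.25698.
CI: 8.595 ± 2.25698 → (6.338, 10.852).
With 95% confidence, each one-unit increase in living area is associated with a change of between 6.338 and 10.852 $1000s in house sale price.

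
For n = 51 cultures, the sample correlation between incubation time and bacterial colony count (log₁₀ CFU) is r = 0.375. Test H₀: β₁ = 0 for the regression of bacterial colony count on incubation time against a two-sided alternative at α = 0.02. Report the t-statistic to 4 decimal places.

t = 2.8316

t = r·√(n − 2)/√(1 − r²) = 0.375·√49/√0.859375 = 2.8316.
df = n − 2 = 49.
Two-sided p ≈ 0.0067, which is < 0.02, so reject H₀.
There is evidence of a linear association between incubation time and bacterial colony count.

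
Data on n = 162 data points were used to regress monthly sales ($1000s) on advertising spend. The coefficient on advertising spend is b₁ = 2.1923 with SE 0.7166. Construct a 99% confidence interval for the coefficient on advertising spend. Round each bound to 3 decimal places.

(0.324, 4.060)

df = n − 2 = 162 − 2 = 160.
t* = t_{0.005, 160} = 2.606906.
Margin = t* × SE = 2.606906 × 0.7166 = 1.86811.
CI: 2.1923 ± 1.86811 → (0.324, 4.060).
With 99% confidence, each one-unit increase in advertising spend is associated with a change of between 0.324 and 4.060 $1000s in monthly sales.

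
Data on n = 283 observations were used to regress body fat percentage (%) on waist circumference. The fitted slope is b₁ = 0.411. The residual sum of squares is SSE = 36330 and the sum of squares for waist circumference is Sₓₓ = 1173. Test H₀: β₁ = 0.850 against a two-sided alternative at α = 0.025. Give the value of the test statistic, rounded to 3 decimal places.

MSE = SSE/(n − 2) = 36330/281 = 129.288.
SE(b₁) = √(MSE/Sₓₓ) = √(129.288/1173) = 0.331994.
t = (0.411 − 0.850) / 0.331994 = -1.322.
df = n − 2 = 281.
Two-sided p ≈ 0.1871, which is ≥ 0.025, so fail to reject H₀.
The data are consistent with a true slope of 0.850 % per unit of waist circumference.

t = -1.322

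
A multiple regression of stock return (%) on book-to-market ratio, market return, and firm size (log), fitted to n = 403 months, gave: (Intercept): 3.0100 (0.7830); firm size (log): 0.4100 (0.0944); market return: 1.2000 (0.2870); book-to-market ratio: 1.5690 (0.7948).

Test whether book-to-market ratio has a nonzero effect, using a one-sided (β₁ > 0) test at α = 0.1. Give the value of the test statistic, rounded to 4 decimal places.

Read off: b = 1.5690, SE = 0.7948 for book-to-market ratio.
H₀: β₁ = 0 vs H₁: β₁ > 0.
t = 1.5690 / 0.7948 = 1.9741.
df = n − k − 1 = 403 − 3 − 1 = 399.
One-sided p ≈ 0.0245, which is < 0.1, so reject H₀.
There is evidence that the true slope on book-to-market ratio is positive, holding the other predictors fixed.

t = 1.9741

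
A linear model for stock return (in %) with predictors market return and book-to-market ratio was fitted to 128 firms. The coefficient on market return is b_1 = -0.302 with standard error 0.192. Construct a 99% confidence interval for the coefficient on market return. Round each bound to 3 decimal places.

df = n − k − 1 = 128 − 2 − 1 = 125.
t* = t_{0.005, 125} = 2.615733.
Margin = t* × SE = 2.615733 × 0.192 = 0.50222.
CI: -0.302 ± 0.50222 → (-0.804, 0.200).
With 99% confidence, each one-unit increase in market return is associated with a change of between -0.804 and 0.200 % in stock return, holding the other predictors fixed.

(-0.804, 0.200)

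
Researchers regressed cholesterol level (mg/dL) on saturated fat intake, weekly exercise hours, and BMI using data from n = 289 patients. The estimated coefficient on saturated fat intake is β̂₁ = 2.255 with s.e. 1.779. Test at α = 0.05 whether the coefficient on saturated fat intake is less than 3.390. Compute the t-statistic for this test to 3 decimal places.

H₀: β₁ = 3.390 vs H₁: β₁ < 3.390.
t = (β̂₁ − β₁⁰)/SE = (2.255 − 3.390) / 1.779 = -0.638.
df = n − k − 1 = 289 − 3 − 1 = 285.
One-sided p ≈ 0.2620, which is ≥ 0.05, so fail to reject H₀.
The data do not give significant evidence that the true slope on saturated fat intake is below 3.390 mg/dL per unit, holding the other predictors fixed.

t = -0.638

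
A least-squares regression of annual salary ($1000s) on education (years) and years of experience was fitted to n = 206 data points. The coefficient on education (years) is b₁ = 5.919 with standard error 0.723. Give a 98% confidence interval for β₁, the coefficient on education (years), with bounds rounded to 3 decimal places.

df = n − k − 1 = 206 − 2 − 1 = 203.
t* = t_{0.01, 203} = 2.344857.
Margin = t* × SE = 2.344857 × 0.723 = 1.69533.
CI: 5.919 ± 1.69533 → (4.224, 7.614).
With 98% confidence, each one-unit increase in education (years) is associated with a change of between 4.224 and 7.614 $1000s in annual salary, holding the other predictors fixed.

(4.224, 7.614)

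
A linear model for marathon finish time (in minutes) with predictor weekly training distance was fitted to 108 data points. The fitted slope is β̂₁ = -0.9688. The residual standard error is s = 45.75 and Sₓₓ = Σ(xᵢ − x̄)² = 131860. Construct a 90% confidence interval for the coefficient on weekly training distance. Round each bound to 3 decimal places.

(-1.178, -0.760)

SE(β̂₁) = s/√Sₓₓ = 45.75/√131860 = 0.12599.
df = n − 2 = 106.
t* = t_{0.05, 106} = 1.659356.
Margin = t* × SE = 1.659356 × 0.12599 = 0.20906.
CI: -0.9688 ± 0.20906 → (-1.178, -0.760).
With 90% confidence, each one-unit increase in weekly training distance is associated with a change of between -1.178 and -0.760 minutes in marathon finish time.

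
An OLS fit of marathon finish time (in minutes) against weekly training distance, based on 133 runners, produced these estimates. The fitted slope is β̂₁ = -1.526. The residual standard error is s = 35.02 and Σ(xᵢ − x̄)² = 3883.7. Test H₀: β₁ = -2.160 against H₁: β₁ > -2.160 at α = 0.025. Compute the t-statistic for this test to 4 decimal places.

SE(β̂₁) = s/√Sₓₓ = 35.02/√3883.7 = 0.561944.
t = (-1.526 − (-2.160)) / 0.561944 = 1.1282.
df = n − 2 = 131.
One-sided p ≈ 0.1306, which is ≥ 0.025, so fail to reject H₀.
The data do not give significant evidence that the true slope on weekly training distance exceeds -2.160 minutes per unit.

t = 1.1282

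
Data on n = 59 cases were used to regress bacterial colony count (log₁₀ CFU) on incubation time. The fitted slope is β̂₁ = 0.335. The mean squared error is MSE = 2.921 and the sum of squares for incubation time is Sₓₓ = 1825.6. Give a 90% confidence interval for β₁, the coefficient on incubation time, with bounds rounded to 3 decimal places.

SE(β̂₁) = √(MSE/Sₓₓ) = √(2.921/1825.6) = 0.0400003.
df = n − 2 = 57.
t* = t_{0.05, 57} = 1.672029.
Margin = t* × SE = 1.672029 × 0.0400003 = 0.06688.
CI: 0.335 ± 0.06688 → (0.268, 0.402).
With 90% confidence, each one-unit increase in incubation time is associated with a change of between 0.268 and 0.402 log₁₀ CFU in bacterial colony count.

(0.268, 0.402)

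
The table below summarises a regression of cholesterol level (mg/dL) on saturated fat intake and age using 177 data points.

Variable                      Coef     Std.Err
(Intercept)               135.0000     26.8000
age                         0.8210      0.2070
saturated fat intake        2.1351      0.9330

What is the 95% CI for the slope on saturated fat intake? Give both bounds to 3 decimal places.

(0.294, 3.977)

Read off: b = 2.1351, SE = 0.9330 for saturated fat intake.
df = n − k − 1 = 177 − 2 − 1 = 174.
t* = t_{0.025, 174} = 1.973691.
Margin = t* × SE = 1.973691 × 0.9330 = 1.84145.
CI: 2.1351 ± 1.84145 → (0.294, 3.977).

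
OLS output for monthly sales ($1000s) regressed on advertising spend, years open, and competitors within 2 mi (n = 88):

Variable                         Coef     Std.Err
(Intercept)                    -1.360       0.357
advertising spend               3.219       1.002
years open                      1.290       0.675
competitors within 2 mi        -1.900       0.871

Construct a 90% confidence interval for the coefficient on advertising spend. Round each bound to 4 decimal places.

(1.5525, 4.8855)

Read off: b = 3.219, SE = 1.002 for advertising spend.
df = n − k − 1 = 88 − 3 − 1 = 84.
t* = t_{0.05, 84} = 1.663197.
Margin = t* × SE = 1.663197 × 1.002 = 1.666523.
CI: 3.219 ± 1.666523 → (1.5525, 4.8855).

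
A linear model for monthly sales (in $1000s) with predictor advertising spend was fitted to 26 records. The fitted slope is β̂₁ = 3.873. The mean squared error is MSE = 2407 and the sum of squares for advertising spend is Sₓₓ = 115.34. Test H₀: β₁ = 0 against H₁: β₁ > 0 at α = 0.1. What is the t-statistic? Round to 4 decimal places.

SE(β̂₁) = √(MSE/Sₓₓ) = √(2407/115.34) = 4.56823.
t = 3.873 / 4.56823 = 0.8478.
df = n − 2 = 24.
One-sided p ≈ 0.2025, which is ≥ 0.1, so fail to reject H₀.
The data do not give significant evidence that the true slope on advertising spend is positive.

t = 0.8478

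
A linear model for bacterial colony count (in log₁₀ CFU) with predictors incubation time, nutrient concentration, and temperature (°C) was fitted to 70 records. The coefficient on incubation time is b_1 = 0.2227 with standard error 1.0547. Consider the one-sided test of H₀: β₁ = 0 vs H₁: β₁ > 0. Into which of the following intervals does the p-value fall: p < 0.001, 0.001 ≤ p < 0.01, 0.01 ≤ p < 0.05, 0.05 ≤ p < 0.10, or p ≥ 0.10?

t = 0.2227 / 1.0547 = 0.211.
df = n − k − 1 = 70 − 3 − 1 = 66.
One-sided p = P(T_{66} > t) ≈ 0.4167.
So p ≥ 0.10.

p ≥ 0.10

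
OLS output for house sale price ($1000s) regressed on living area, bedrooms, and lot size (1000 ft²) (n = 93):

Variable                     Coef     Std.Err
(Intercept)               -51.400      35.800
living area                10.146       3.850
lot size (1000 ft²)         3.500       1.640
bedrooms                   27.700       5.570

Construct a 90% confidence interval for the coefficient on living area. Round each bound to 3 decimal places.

Read off: b = 10.146, SE = 3.850 for living area.
df = n − k − 1 = 93 − 3 − 1 = 89.
t* = t_{0.05, 89} = 1.662155.
Margin = t* × SE = 1.662155 × 3.850 = 6.39930.
CI: 10.146 ± 6.39930 → (3.747, 16.545).

(3.747, 16.545)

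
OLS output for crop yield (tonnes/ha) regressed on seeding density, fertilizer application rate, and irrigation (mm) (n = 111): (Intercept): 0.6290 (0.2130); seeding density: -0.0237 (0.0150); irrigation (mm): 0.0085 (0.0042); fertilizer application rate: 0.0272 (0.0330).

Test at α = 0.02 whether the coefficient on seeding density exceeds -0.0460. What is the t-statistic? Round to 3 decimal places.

Read off: b = -0.0237, SE = 0.0150 for seeding density.
H₀: β₁ = -0.0460 vs H₁: β₁ > -0.0460.
t = (-0.0237 − (-0.0460)) / 0.0150 = 1.487.
df = n − k − 1 = 111 − 3 − 1 = 107.
One-sided p ≈ 0.0700, which is ≥ 0.02, so fail to reject H₀.
The data do not give significant evidence that the true slope on seeding density exceeds -0.0460 tonnes/ha per unit, holding the other predictors fixed.

t = 1.487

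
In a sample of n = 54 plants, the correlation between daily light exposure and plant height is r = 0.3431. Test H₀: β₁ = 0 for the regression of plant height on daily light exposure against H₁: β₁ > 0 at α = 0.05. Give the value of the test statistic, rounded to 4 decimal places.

t = r·√(n − 2)/√(1 − r²) = 0.3431·√52/√0.882282 = 2.6340.
df = n − 2 = 52.
One-sided p ≈ 0.0055, which is < 0.05, so reject H₀.
There is evidence of a linear association between daily light exposure and plant height.

t = 2.6340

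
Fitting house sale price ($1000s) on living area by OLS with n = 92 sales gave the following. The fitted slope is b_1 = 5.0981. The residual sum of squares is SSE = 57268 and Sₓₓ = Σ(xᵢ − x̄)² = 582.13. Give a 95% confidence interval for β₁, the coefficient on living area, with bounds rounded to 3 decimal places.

(3.021, 7.175)

MSE = SSE/(n − 2) = 57268/90 = 636.311.
SE(b_1) = √(MSE/Sₓₓ) = √(636.311/582.13) = 1.0455.
df = n − 2 = 90.
t* = t_{0.025, 90} = 1.986675.
Margin = t* × SE = 1.986675 × 1.0455 = 2.07707.
CI: 5.0981 ± 2.07707 → (3.021, 7.175).
With 95% confidence, each one-unit increase in living area is associated with a change of between 3.021 and 7.175 $1000s in house sale price.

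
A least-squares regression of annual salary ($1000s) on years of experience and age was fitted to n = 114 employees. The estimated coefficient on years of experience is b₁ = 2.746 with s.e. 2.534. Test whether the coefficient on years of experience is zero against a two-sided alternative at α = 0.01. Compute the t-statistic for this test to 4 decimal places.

t = 1.0837

H₀: β₁ = 0 vs H₁: β₁ ≠ 0.
t = (b₁ − β₁⁰)/SE = 2.746 / 2.534 = 1.0837.
df = n − k − 1 = 114 − 2 − 1 = 111.
Two-sided p ≈ 0.2809, which is ≥ 0.01, so fail to reject H₀.
The data do not give significant evidence of an association between years of experience and annual salary, after adjusting for the other predictors.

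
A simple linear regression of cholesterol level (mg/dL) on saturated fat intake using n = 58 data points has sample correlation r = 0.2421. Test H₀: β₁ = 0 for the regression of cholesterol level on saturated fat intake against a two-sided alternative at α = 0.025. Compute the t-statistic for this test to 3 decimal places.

t = r·√(n − 2)/√(1 − r²) = 0.2421·√56/√0.941388 = 1.867.
df = n − 2 = 56.
Two-sided p ≈ 0.0671, which is ≥ 0.025, so fail to reject H₀.
The data do not give significant evidence of a linear association between saturated fat intake and cholesterol level.

t = 1.867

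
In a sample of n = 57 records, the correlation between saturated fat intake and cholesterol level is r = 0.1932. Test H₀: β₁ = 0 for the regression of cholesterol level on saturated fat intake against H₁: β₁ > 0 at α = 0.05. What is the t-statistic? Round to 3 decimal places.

t = r·√(n − 2)/√(1 − r²) = 0.1932·√55/√0.962674 = 1.460.
df = n − 2 = 55.
One-sided p ≈ 0.0749, which is ≥ 0.05, so fail to reject H₀.
The data do not give significant evidence of a linear association between saturated fat intake and cholesterol level.

t = 1.460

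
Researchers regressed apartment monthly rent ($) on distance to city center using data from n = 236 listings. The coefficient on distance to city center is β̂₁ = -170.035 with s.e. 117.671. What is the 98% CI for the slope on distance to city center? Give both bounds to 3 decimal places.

df = n − 2 = 236 − 2 = 234.
t* = t_{0.01, 234} = 2.342389.
Margin = t* × SE = 2.342389 × 117.671 = 275.63126.
CI: -170.035 ± 275.63126 → (-445.666, 105.596).
With 98% confidence, each one-unit increase in distance to city center is associated with a change of between -445.666 and 105.596 $ in apartment monthly rent.

(-445.666, 105.596)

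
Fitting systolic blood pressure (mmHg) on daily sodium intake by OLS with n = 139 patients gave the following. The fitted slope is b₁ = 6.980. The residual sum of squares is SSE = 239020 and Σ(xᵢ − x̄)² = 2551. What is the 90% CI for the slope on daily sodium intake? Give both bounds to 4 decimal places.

(5.6105, 8.3495)

MSE = SSE/(n − 2) = 239020/137 = 1744.67.
SE(b₁) = √(MSE/Sₓₓ) = √(1744.67/2551) = 0.826993.
df = n − 2 = 137.
t* = t_{0.05, 137} = 1.656052.
Margin = t* × SE = 1.656052 × 0.826993 = 1.369543.
CI: 6.980 ± 1.369543 → (5.6105, 8.3495).
With 90% confidence, each one-unit increase in daily sodium intake is associated with a change of between 5.6105 and 8.3495 mmHg in systolic blood pressure.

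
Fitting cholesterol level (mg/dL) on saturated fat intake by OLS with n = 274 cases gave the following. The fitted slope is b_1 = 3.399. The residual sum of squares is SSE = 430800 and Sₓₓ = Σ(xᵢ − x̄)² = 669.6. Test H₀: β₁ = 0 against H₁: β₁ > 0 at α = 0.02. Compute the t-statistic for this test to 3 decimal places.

t = 2.210

MSE = SSE/(n − 2) = 430800/272 = 1583.82.
SE(b_1) = √(MSE/Sₓₓ) = √(1583.82/669.6) = 1.53796.
t = 3.399 / 1.53796 = 2.210.
df = n − 2 = 272.
One-sided p ≈ 0.0140, which is < 0.02, so reject H₀.
There is evidence that the true slope on saturated fat intake is positive.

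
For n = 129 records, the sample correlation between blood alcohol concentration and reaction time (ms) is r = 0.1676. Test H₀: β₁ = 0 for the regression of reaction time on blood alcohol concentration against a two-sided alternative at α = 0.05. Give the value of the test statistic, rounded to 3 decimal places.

t = r·√(n − 2)/√(1 − r²) = 0.1676·√127/√0.97191 = 1.916.
df = n − 2 = 127.
Two-sided p ≈ 0.0576, which is ≥ 0.05, so fail to reject H₀.
The data do not give significant evidence of a linear association between blood alcohol concentration and reaction time.

t = 1.916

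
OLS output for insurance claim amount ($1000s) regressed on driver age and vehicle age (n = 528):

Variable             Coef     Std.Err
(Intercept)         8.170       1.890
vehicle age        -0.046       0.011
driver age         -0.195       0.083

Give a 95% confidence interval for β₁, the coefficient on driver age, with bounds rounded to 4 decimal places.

(-0.3581, -0.0319)

Read off: b = -0.195, SE = 0.083 for driver age.
df = n − k − 1 = 528 − 2 − 1 = 525.
t* = t_{0.025, 525} = 1.964493.
Margin = t* × SE = 1.964493 × 0.083 = 0.163053.
CI: -0.195 ± 0.163053 → (-0.3581, -0.0319).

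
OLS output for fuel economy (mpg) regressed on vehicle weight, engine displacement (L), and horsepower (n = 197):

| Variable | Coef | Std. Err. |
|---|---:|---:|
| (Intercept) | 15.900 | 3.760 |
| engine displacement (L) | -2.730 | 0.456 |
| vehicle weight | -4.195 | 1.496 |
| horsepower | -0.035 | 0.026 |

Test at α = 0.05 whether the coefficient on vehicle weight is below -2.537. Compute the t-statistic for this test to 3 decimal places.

t = -1.108

Read off: b = -4.195, SE = 1.496 for vehicle weight.
H₀: β₁ = -2.537 vs H₁: β₁ < -2.537.
t = (-4.195 − (-2.537)) / 1.496 = -1.108.
df = n − k − 1 = 197 − 3 − 1 = 193.
One-sided p ≈ 0.1346, which is ≥ 0.05, so fail to reject H₀.
The data do not give significant evidence that the true slope on vehicle weight is below -2.537 mpg per unit, holding the other predictors fixed.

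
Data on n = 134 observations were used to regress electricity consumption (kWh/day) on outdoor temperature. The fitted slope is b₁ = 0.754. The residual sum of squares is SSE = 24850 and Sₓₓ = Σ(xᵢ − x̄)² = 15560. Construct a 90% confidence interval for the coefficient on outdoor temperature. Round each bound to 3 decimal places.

(0.572, 0.936)

MSE = SSE/(n − 2) = 24850/132 = 188.258.
SE(b₁) = √(MSE/Sₓₓ) = √(188.258/15560) = 0.109995.
df = n − 2 = 132.
t* = t_{0.05, 132} = 1.656479.
Margin = t* × SE = 1.656479 × 0.109995 = 0.18220.
CI: 0.754 ± 0.18220 → (0.572, 0.936).
With 90% confidence, each one-unit increase in outdoor temperature is associated with a change of between 0.572 and 0.936 kWh/day in electricity consumption.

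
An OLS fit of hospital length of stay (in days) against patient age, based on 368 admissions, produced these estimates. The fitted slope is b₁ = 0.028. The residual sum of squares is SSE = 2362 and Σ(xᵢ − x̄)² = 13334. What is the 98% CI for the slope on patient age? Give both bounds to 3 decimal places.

(-0.023, 0.079)

MSE = SSE/(n − 2) = 2362/366 = 6.45355.
SE(b₁) = √(MSE/Sₓₓ) = √(6.45355/13334) = 0.0219998.
df = n − 2 = 366.
t* = t_{0.01, 366} = 2.336579.
Margin = t* × SE = 2.336579 × 0.0219998 = 0.05140.
CI: 0.028 ± 0.05140 → (-0.023, 0.079).
With 98% confidence, each one-unit increase in patient age is associated with a change of between -0.023 and 0.079 days in hospital length of stay.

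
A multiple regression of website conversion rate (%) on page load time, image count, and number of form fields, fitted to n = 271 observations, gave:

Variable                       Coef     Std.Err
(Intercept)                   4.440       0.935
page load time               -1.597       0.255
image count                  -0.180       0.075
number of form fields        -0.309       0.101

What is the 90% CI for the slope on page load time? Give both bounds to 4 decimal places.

Read off: b = -1.597, SE = 0.255 for page load time.
df = n − k − 1 = 271 − 3 − 1 = 267.
t* = t_{0.05, 267} = 1.650581.
Margin = t* × SE = 1.650581 × 0.255 = 0.420898.
CI: -1.597 ± 0.420898 → (-2.0179, -1.1761).

(-2.0179, -1.1761)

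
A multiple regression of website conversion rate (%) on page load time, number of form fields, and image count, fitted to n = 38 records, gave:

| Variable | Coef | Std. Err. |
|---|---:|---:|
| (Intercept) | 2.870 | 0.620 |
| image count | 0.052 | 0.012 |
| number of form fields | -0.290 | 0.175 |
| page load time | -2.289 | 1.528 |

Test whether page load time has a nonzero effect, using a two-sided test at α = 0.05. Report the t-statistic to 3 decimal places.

Read off: b = -2.289, SE = 1.528 for page load time.
H₀: β₁ = 0 vs H₁: β₁ ≠ 0.
t = -2.289 / 1.528 = -1.498.
df = n − k − 1 = 38 − 3 − 1 = 34.
Two-sided p ≈ 0.1434, which is ≥ 0.05, so fail to reject H₀.
The data do not give significant evidence of an association between page load time and website conversion rate, after adjusting for the other predictors.

t = -1.498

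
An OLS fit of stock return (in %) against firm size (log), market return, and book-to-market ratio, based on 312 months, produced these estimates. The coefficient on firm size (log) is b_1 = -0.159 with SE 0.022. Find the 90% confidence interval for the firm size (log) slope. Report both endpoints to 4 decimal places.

df = n − k − 1 = 312 − 3 − 1 = 308.
t* = t_{0.05, 308} = 1.649816.
Margin = t* × SE = 1.649816 × 0.022 = 0.036296.
CI: -0.159 ± 0.036296 → (-0.1953, -0.1227).
With 90% confidence, each one-unit increase in firm size (log) is associated with a change of between -0.1953 and -0.1227 % in stock return, holding the other predictors fixed.

(-0.1953, -0.1227)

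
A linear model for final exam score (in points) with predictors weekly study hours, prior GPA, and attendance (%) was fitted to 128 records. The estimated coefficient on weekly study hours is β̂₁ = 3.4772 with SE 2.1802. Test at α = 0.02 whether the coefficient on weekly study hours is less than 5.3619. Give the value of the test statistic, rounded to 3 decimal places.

H₀: β₁ = 5.3619 vs H₁: β₁ < 5.3619.
t = (β̂₁ − β₁⁰)/SE = (3.4772 − 5.3619) / 2.1802 = -0.864.
df = n − k − 1 = 128 − 3 − 1 = 124.
One-sided p ≈ 0.1945, which is ≥ 0.02, so fail to reject H₀.
The data do not give significant evidence that the true slope on weekly study hours is below 5.3619 points per unit, holding the other predictors fixed.

t = -0.864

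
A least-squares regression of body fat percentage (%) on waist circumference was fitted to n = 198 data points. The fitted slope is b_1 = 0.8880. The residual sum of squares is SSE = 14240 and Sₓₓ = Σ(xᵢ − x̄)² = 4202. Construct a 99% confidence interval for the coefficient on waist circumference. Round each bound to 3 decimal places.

MSE = SSE/(n − 2) = 14240/196 = 72.6531.
SE(b_1) = √(MSE/Sₓₓ) = √(72.6531/4202) = 0.131492.
df = n − 2 = 196.
t* = t_{0.005, 196} = 2.601145.
Margin = t* × SE = 2.601145 × 0.131492 = 0.34203.
CI: 0.8880 ± 0.34203 → (0.546, 1.230).
With 99% confidence, each one-unit increase in waist circumference is associated with a change of between 0.546 and 1.230 % in body fat percentage.

(0.546, 1.230)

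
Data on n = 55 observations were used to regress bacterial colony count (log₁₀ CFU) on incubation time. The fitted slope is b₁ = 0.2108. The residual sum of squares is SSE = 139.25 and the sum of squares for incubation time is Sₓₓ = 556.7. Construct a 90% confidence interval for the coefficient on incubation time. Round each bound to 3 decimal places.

(0.096, 0.326)

MSE = SSE/(n − 2) = 139.25/53 = 2.62736.
SE(b₁) = √(MSE/Sₓₓ) = √(2.62736/556.7) = 0.0686988.
df = n − 2 = 53.
t* = t_{0.05, 53} = 1.674116.
Margin = t* × SE = 1.674116 × 0.0686988 = 0.11501.
CI: 0.2108 ± 0.11501 → (0.096, 0.326).
With 90% confidence, each one-unit increase in incubation time is associated with a change of between 0.096 and 0.326 log₁₀ CFU in bacterial colony count.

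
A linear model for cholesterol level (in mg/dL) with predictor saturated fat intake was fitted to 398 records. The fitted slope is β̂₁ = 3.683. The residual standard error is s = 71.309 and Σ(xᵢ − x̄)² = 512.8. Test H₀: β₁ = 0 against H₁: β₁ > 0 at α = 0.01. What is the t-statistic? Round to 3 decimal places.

t = 1.170

SE(β̂₁) = s/√Sₓₓ = 71.309/√512.8 = 3.14898.
t = 3.683 / 3.14898 = 1.170.
df = n − 2 = 396.
One-sided p ≈ 0.1214, which is ≥ 0.01, so fail to reject H₀.
The data do not give significant evidence that the true slope on saturated fat intake is positive.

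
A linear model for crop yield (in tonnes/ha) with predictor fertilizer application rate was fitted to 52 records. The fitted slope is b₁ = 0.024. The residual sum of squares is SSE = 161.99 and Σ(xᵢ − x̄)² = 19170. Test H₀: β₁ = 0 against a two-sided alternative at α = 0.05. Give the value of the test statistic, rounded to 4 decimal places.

t = 1.8461

MSE = SSE/(n − 2) = 161.99/50 = 3.2398.
SE(b₁) = √(MSE/Sₓₓ) = √(3.2398/19170) = 0.0130001.
t = 0.024 / 0.0130001 = 1.8461.
df = n − 2 = 50.
Two-sided p ≈ 0.0708, which is ≥ 0.05, so fail to reject H₀.
The data do not give significant evidence of an association between fertilizer application rate and crop yield.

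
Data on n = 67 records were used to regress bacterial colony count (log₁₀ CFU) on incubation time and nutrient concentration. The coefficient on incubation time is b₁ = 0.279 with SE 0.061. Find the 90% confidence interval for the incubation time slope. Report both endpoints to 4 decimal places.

df = n − k − 1 = 67 − 2 − 1 = 64.
t* = t_{0.05, 64} = 1.669013.
Margin = t* × SE = 1.669013 × 0.061 = 0.101810.
CI: 0.279 ± 0.101810 → (0.1772, 0.3808).
With 90% confidence, each one-unit increase in incubation time is associated with a change of between 0.1772 and 0.3808 log₁₀ CFU in bacterial colony count, holding the other predictors fixed.

(0.1772, 0.3808)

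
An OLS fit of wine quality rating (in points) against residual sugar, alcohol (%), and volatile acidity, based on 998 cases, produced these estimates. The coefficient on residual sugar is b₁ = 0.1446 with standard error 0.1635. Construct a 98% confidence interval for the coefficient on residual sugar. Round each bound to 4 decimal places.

(-0.2364, 0.5256)

df = n − k − 1 = 998 − 3 − 1 = 994.
t* = t_{0.01, 994} = 2.330105.
Margin = t* × SE = 2.330105 × 0.1635 = 0.380972.
CI: 0.1446 ± 0.380972 → (-0.2364, 0.5256).
With 98% confidence, each one-unit increase in residual sugar is associated with a change of between -0.2364 and 0.5256 points in wine quality rating, holding the other predictors fixed.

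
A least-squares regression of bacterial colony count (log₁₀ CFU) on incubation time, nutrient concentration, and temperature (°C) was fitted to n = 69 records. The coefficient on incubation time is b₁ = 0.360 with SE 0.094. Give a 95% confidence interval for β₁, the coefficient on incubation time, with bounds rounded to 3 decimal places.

(0.172, 0.548)

df = n − k − 1 = 69 − 3 − 1 = 65.
t* = t_{0.025, 65} = 1.997138.
Margin = t* × SE = 1.997138 × 0.094 = 0.18773.
CI: 0.360 ± 0.18773 → (0.172, 0.548).
With 95% confidence, each one-unit increase in incubation time is associated with a change of between 0.172 and 0.548 log₁₀ CFU in bacterial colony count, holding the other predictors fixed.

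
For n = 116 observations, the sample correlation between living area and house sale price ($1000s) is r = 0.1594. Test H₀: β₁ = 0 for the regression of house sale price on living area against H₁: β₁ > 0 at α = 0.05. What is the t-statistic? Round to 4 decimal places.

t = 1.7240

t = r·√(n − 2)/√(1 − r²) = 0.1594·√114/√0.974592 = 1.7240.
df = n − 2 = 114.
One-sided p ≈ 0.0437, which is < 0.05, so reject H₀.
There is evidence of a linear association between living area and house sale price.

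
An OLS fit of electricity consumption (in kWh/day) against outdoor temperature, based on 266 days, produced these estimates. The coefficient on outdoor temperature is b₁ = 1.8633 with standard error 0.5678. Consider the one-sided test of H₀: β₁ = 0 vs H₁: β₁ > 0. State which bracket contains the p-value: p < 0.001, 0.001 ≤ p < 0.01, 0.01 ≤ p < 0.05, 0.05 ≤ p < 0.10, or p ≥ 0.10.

p < 0.001

t = 1.8633 / 0.5678 = 3.282.
df = n − 2 = 266 − 2 = 264.
One-sided p = P(T_{264} > t) ≈ 0.0006.
So p < 0.001.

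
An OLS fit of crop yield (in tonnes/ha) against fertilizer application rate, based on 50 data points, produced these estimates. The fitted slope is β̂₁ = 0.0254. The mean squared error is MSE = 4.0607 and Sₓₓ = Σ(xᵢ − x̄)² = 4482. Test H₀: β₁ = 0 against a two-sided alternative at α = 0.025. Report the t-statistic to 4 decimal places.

t = 0.8439

SE(β̂₁) = √(MSE/Sₓₓ) = √(4.0607/4482) = 0.0300999.
t = 0.0254 / 0.0300999 = 0.8439.
df = n − 2 = 48.
Two-sided p ≈ 0.4029, which is ≥ 0.025, so fail to reject H₀.
The data do not give significant evidence of an association between fertilizer application rate and crop yield.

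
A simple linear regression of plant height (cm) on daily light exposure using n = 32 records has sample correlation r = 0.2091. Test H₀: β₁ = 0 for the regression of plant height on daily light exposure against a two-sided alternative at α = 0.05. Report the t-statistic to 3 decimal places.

t = 1.171

t = r·√(n − 2)/√(1 − r²) = 0.2091·√30/√0.956277 = 1.171.
df = n − 2 = 30.
Two-sided p ≈ 0.2507, which is ≥ 0.05, so fail to reject H₀.
The data do not give significant evidence of a linear association between daily light exposure and plant height.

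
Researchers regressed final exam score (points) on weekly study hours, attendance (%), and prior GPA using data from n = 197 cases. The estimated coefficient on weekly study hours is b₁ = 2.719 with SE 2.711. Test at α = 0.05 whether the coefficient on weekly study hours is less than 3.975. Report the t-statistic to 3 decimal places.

H₀: β₁ = 3.975 vs H₁: β₁ < 3.975.
t = (b₁ − β₁⁰)/SE = (2.719 − 3.975) / 2.711 = -0.463.
df = n − k − 1 = 197 − 3 − 1 = 193.
One-sided p ≈ 0.3218, which is ≥ 0.05, so fail to reject H₀.
The data do not give significant evidence that the true slope on weekly study hours is below 3.975 points per unit, holding the other predictors fixed.

t = -0.463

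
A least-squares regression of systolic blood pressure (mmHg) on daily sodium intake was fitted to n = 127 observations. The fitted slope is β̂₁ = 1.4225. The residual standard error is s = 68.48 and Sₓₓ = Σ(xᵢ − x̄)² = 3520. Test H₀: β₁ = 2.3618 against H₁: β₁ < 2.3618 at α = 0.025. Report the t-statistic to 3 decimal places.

t = -0.814

SE(β̂₁) = s/√Sₓₓ = 68.48/√3520 = 1.15423.
t = (1.4225 − 2.3618) / 1.15423 = -0.814.
df = n − 2 = 125.
One-sided p ≈ 0.2087, which is ≥ 0.025, so fail to reject H₀.
The data do not give significant evidence that the true slope on daily sodium intake is below 2.3618 mmHg per unit.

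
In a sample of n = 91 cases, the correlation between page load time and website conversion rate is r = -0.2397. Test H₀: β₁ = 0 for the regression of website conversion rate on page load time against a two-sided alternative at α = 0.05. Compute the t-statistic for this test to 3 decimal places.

t = r·√(n − 2)/√(1 − r²) = -0.2397·√89/√0.942544 = -2.329.
df = n − 2 = 89.
Two-sided p ≈ 0.0221, which is < 0.05, so reject H₀.
There is evidence of a linear association between page load time and website conversion rate.

t = -2.329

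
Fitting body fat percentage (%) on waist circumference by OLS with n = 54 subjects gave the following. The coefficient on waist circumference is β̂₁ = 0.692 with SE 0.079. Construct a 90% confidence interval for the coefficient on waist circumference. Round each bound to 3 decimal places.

(0.560, 0.824)

df = n − 2 = 54 − 2 = 52.
t* = t_{0.05, 52} = 1.674689.
Margin = t* × SE = 1.674689 × 0.079 = 0.13230.
CI: 0.692 ± 0.13230 → (0.560, 0.824).
With 90% confidence, each one-unit increase in waist circumference is associated with a change of between 0.560 and 0.824 % in body fat percentage.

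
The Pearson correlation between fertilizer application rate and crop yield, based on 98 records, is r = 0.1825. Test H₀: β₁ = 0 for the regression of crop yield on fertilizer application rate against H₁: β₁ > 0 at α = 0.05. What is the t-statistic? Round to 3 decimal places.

t = 1.819

t = r·√(n − 2)/√(1 − r²) = 0.1825·√96/√0.966694 = 1.819.
df = n − 2 = 96.
One-sided p ≈ 0.0360, which is < 0.05, so reject H₀.
There is evidence of a linear association between fertilizer application rate and crop yield.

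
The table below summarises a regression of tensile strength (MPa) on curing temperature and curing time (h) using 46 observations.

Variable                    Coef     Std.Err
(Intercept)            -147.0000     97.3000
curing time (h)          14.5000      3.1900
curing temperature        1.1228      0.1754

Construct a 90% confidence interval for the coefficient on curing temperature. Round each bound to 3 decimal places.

(0.828, 1.418)

Read off: b = 1.1228, SE = 0.1754 for curing temperature.
df = n − k − 1 = 46 − 2 − 1 = 43.
t* = t_{0.05, 43} = 1.681071.
Margin = t* × SE = 1.681071 × 0.1754 = 0.29486.
CI: 1.1228 ± 0.29486 → (0.828, 1.418).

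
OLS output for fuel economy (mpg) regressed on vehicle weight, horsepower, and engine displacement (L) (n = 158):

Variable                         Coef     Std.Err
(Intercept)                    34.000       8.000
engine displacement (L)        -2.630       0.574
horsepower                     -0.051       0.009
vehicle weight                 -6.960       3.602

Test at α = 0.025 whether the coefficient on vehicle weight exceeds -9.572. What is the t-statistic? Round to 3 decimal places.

Read off: b = -6.960, SE = 3.602 for vehicle weight.
H₀: β₁ = -9.572 vs H₁: β₁ > -9.572.
t = (-6.960 − (-9.572)) / 3.602 = 0.725.
df = n − k − 1 = 158 − 3 − 1 = 154.
One-sided p ≈ 0.2347, which is ≥ 0.025, so fail to reject H₀.
The data do not give significant evidence that the true slope on vehicle weight exceeds -9.572 mpg per unit, holding the other predictors fixed.

t = 0.725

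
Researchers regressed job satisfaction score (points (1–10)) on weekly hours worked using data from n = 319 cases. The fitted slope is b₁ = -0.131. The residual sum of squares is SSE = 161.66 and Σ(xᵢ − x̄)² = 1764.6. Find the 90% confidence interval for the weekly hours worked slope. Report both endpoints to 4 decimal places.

MSE = SSE/(n − 2) = 161.66/317 = 0.509968.
SE(b₁) = √(MSE/Sₓₓ) = √(0.509968/1764.6) = 0.017.
df = n − 2 = 317.
t* = t_{0.05, 317} = 1.649675.
Margin = t* × SE = 1.649675 × 0.017 = 0.028044.
CI: -0.131 ± 0.028044 → (-0.1590, -0.1030).
With 90% confidence, each one-unit increase in weekly hours worked is associated with a change of between -0.1590 and -0.1030 points (1–10) in job satisfaction score.

(-0.1590, -0.1030)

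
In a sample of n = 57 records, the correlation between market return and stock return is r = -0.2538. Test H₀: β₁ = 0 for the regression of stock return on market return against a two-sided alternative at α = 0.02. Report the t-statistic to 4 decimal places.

t = r·√(n − 2)/√(1 − r²) = -0.2538·√55/√0.935586 = -1.9459.
df = n − 2 = 55.
Two-sided p ≈ 0.0568, which is ≥ 0.02, so fail to reject H₀.
The data do not give significant evidence of a linear association between market return and stock return.

t = -1.9459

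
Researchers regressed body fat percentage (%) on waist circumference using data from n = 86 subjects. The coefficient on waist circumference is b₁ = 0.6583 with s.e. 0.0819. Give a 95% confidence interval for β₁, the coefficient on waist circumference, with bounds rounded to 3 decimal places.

df = n − 2 = 86 − 2 = 84.
t* = t_{0.025, 84} = 1.98861.
Margin = t* × SE = 1.98861 × 0.0819 = 0.16287.
CI: 0.6583 ± 0.16287 → (0.495, 0.821).
With 95% confidence, each one-unit increase in waist circumference is associated with a change of between 0.495 and 0.821 % in body fat percentage.

(0.495, 0.821)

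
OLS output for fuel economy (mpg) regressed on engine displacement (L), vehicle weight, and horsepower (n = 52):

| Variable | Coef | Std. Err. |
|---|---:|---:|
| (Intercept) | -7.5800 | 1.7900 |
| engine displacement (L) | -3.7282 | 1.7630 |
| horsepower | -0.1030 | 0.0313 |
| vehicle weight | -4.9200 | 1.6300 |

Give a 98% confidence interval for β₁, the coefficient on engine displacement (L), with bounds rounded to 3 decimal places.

(-7.971, 0.515)

Read off: b = -3.7282, SE = 1.7630 for engine displacement (L).
df = n − k − 1 = 52 − 3 − 1 = 48.
t* = t_{0.01, 48} = 2.406581.
Margin = t* × SE = 2.406581 × 1.7630 = 4.24280.
CI: -3.7282 ± 4.24280 → (-7.971, 0.515).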